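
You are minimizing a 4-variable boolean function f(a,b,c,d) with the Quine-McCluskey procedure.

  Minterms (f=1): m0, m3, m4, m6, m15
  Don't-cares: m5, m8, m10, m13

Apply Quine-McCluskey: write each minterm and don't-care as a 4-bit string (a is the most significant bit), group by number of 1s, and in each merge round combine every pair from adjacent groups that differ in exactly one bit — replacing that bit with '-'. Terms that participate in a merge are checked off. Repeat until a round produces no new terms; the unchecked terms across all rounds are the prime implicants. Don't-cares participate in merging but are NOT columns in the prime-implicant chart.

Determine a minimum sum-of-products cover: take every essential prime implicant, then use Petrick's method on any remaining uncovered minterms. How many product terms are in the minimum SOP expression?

[col 0] 0000*, 0011, 0100*, 0101*, 0110*, 1000*, 1010*, 1101*, 1111*
[col 1] -000, -101, 0-00, 01-0, 010-, 10-0, 11-1
Prime implicants: -000, -101, 0-00, 0011, 01-0, 010-, 10-0, 11-1
PI chart (minterm → PIs covering it):
  0 | -000,0-00
  3 | 0011  (sole → essential)
  4 | 0-00,01-0,010-
  6 | 01-0  (sole → essential)
  15 | 11-1  (sole → essential)
Essential prime implicants: 0011, 01-0, 11-1
Petrick residual → -000
Minimum SOP uses 4 PIs: b'c'd' + a'b'cd + a'bd' + abd

4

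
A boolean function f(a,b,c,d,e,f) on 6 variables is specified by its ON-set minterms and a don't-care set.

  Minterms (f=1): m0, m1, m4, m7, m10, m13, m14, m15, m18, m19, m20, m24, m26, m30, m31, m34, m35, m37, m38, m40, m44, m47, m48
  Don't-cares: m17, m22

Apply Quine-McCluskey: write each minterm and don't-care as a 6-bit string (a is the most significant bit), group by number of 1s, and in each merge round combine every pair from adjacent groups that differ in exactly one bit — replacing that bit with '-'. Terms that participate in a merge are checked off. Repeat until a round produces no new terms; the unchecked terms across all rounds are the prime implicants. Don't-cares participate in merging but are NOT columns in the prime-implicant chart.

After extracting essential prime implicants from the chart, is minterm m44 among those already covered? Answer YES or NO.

size-2^0 implicants → 000000(✓)  000001(✓)  000100(✓)  000111(✓)  001010(✓)  001101(✓)  001110(✓)  001111(✓)  010001(✓)  010010(✓)  010011(✓)  010100(✓)  010110(✓)  011000(✓)  011010(✓)  011110(✓)  011111(✓)  100010(✓)  100011(✓)  100101  100110(✓)  101000(✓)  101100(✓)  101111(✓)  110000
size-2^1 implicants → -01111  0-0001  0-0100  0-1010(✓)  0-1110(✓)  0-1111(✓)  00-111  000-00  00000-  001-10(✓)  0011-1  00111-(✓)  01-010(✓)  01-110(✓)  010-10(✓)  0100-1  01001-  0101-0  011-10(✓)  0110-0  01111-(✓)  100-10  10001-  101-00
size-2^2 implicants → 0-1-10  0-111-  01--10
Unchecked terms (primes): -01111, 0-0001, 0-0100, 0-1-10, 0-111-, 00-111, 000-00, 00000-, 0011-1, 01--10, 0100-1, 01001-, 0101-0, 0110-0, 100-10, 10001-, 100101, 101-00, 110000
Minterm coverage:
  m0 ⊆ 000-00,00000-
  m1 ⊆ 0-0001,00000-
  m4 ⊆ 0-0100,000-00
  m7 ⊆ 00-111 [E]
  m10 ⊆ 0-1-10 [E]
  m13 ⊆ 0011-1 [E]
  m14 ⊆ 0-1-10,0-111-
  m15 ⊆ -01111,0-111-,00-111,0011-1
  m18 ⊆ 01--10,01001-
  m19 ⊆ 0100-1,01001-
  m20 ⊆ 0-0100,0101-0
  m24 ⊆ 0110-0 [E]
  m26 ⊆ 0-1-10,01--10,0110-0
  m30 ⊆ 0-1-10,0-111-,01--10
  m31 ⊆ 0-111- [E]
  m34 ⊆ 100-10,10001-
  m35 ⊆ 10001- [E]
  m37 ⊆ 100101 [E]
  m38 ⊆ 100-10 [E]
  m40 ⊆ 101-00 [E]
  m44 ⊆ 101-00 [E]
  m47 ⊆ -01111 [E]
  m48 ⊆ 110000 [E]
E = {-01111, 0-1-10, 0-111-, 00-111, 0011-1, 0110-0, 100-10, 10001-, 100101, 101-00, 110000}

YES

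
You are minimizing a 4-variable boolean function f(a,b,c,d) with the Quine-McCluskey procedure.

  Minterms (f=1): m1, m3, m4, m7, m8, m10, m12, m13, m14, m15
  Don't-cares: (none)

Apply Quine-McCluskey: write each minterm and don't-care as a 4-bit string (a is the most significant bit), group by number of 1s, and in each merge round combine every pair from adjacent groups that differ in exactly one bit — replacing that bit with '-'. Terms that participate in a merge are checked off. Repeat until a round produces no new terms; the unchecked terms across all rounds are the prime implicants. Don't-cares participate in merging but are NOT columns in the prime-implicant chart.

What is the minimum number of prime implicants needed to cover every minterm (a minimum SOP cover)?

Round 0: 0001✓ 0011✓ 0100✓ 0111✓ 1000✓ 1010✓ 1100✓ 1101✓ 1110✓ 1111✓
Round 1: -100 -111 0-11 00-1 1-00✓ 1-10✓ 10-0✓ 11-0✓ 11-1✓ 110-✓ 111-✓
Round 2: 1--0 11--
PIs = {-100, -111, 0-11, 00-1, 1--0, 11--}
Coverage chart:
  m1: 00-1 ←essential
  m3: 0-11,00-1
  m4: -100 ←essential
  m7: -111,0-11
  m8: 1--0 ←essential
  m10: 1--0 ←essential
  m12: -100,1--0,11--
  m13: 11-- ←essential
  m14: 1--0,11--
  m15: -111,11--
Essential: -100, 00-1, 1--0, 11--
Petrick residual → -111
Min cover (5 terms): bc'd' + bcd + a'b'd + ad' + ab

5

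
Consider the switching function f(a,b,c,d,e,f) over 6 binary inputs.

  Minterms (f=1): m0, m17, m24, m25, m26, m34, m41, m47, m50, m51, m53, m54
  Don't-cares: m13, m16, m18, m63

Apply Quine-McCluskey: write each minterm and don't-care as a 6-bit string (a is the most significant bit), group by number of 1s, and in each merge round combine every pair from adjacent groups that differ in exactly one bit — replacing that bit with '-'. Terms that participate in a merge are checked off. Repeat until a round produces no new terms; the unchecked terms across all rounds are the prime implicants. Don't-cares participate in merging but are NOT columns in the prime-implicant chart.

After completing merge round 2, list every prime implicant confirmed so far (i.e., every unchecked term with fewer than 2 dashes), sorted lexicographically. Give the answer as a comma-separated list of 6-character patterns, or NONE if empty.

[col 0] 000000*, 001101, 010000*, 010001*, 010010*, 011000*, 011001*, 011010*, 100010*, 101001, 101111*, 110010*, 110011*, 110101, 110110*, 111111*
[col 1] -10010, 0-0000, 01-000*, 01-001*, 01-010*, 0100-0*, 01000-*, 0110-0*, 01100-*, 1-0010, 1-1111, 110-10, 11001-
[col 2] 01-0-0, 01-00-
Prime implicants: -10010, 0-0000, 001101, 01-0-0, 01-00-, 1-0010, 1-1111, 101001, 110-10, 11001-, 110101

-10010, 0-0000, 001101, 1-0010, 1-1111, 101001, 110-10, 11001-, 110101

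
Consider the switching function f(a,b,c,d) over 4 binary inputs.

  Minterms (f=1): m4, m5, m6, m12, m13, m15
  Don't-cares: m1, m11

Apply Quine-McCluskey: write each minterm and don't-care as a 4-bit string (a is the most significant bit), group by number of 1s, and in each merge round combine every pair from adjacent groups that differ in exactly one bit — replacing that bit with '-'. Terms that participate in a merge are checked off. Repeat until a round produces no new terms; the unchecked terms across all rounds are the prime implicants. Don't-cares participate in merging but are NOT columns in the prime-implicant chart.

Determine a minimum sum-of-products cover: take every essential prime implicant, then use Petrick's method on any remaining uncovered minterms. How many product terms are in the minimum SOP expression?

3

size-2^0 implicants → 0001(✓)  0100(✓)  0101(✓)  0110(✓)  1011(✓)  1100(✓)  1101(✓)  1111(✓)
size-2^1 implicants → -100(✓)  -101(✓)  0-01  01-0  010-(✓)  1-11  11-1  110-(✓)
size-2^2 implicants → -10-
Unchecked terms (primes): -10-, 0-01, 01-0, 1-11, 11-1
Minterm coverage:
  m4 ⊆ -10-,01-0
  m5 ⊆ -10-,0-01
  m6 ⊆ 01-0 [E]
  m12 ⊆ -10- [E]
  m13 ⊆ -10-,11-1
  m15 ⊆ 1-11,11-1
E = {-10-, 01-0}
Petrick residual → 1-11
Cover = bc' + a'bd' + acd  |cover|=3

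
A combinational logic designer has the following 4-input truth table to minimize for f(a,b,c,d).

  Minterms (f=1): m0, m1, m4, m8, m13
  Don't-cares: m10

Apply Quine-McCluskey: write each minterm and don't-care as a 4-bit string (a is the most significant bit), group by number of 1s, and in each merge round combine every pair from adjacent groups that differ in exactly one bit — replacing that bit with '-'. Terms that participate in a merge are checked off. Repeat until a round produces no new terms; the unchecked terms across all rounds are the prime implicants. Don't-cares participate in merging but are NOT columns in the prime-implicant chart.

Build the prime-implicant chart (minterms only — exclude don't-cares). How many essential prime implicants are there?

Round 0: 0000✓ 0001✓ 0100✓ 1000✓ 1010✓ 1101
Round 1: -000 0-00 000- 10-0
PIs = {-000, 0-00, 000-, 10-0, 1101}
Coverage chart:
  m0: -000,0-00,000-
  m1: 000- ←essential
  m4: 0-00 ←essential
  m8: -000,10-0
  m13: 1101 ←essential
Essential: 0-00, 000-, 1101

3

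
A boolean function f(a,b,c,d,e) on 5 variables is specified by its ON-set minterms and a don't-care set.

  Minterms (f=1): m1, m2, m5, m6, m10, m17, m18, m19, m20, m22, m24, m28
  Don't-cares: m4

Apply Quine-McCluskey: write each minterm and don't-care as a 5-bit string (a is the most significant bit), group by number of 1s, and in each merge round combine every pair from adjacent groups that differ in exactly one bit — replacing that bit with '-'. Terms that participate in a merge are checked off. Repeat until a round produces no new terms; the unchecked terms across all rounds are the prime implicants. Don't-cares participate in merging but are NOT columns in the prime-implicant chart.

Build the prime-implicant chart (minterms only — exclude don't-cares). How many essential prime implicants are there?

[col 0] 00001*, 00010*, 00100*, 00101*, 00110*, 01010*, 10001*, 10010*, 10011*, 10100*, 10110*, 11000*, 11100*
[col 1] -0001, -0010*, -0100*, -0110*, 0-010, 00-01, 00-10*, 001-0*, 0010-, 1-100, 10-10*, 100-1, 1001-, 101-0*, 11-00
[col 2] -0-10, -01-0
Prime implicants: -0-10, -0001, -01-0, 0-010, 00-01, 0010-, 1-100, 100-1, 1001-, 11-00
PI chart (minterm → PIs covering it):
  1 | -0001,00-01
  2 | -0-10,0-010
  5 | 00-01,0010-
  6 | -0-10,-01-0
  10 | 0-010  (sole → essential)
  17 | -0001,100-1
  18 | -0-10,1001-
  19 | 100-1,1001-
  20 | -01-0,1-100
  22 | -0-10,-01-0
  24 | 11-00  (sole → essential)
  28 | 1-100,11-00
Essential prime implicants: 0-010, 11-00

2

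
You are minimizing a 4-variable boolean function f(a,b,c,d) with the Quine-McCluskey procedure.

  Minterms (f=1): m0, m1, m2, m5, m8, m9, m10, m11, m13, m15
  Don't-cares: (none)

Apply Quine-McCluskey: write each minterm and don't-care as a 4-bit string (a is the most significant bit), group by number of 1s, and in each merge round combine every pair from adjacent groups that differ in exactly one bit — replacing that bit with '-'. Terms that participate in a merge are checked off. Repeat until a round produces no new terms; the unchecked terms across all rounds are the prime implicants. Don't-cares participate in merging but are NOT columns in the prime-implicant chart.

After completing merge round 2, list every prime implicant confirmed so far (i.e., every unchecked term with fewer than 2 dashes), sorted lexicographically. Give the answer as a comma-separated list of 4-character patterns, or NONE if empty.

[col 0] 0000*, 0001*, 0010*, 0101*, 1000*, 1001*, 1010*, 1011*, 1101*, 1111*
[col 1] -000*, -001*, -010*, -101*, 0-01*, 00-0*, 000-*, 1-01*, 1-11*, 10-0*, 10-1*, 100-*, 101-*, 11-1*
[col 2] --01, -0-0, -00-, 1--1, 10--
Prime implicants: --01, -0-0, -00-, 1--1, 10--

NONE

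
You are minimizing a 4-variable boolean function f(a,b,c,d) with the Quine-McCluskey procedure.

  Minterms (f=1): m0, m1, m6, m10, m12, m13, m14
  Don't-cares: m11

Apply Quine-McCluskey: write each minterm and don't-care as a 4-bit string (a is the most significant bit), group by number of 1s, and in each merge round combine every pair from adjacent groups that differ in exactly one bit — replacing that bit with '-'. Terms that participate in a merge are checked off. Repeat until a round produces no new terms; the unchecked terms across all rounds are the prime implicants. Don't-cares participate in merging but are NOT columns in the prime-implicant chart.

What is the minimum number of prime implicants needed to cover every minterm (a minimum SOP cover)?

4

Round 0: 0000✓ 0001✓ 0110✓ 1010✓ 1011✓ 1100✓ 1101✓ 1110✓
Round 1: -110 000- 1-10 101- 11-0 110-
PIs = {-110, 000-, 1-10, 101-, 11-0, 110-}
Coverage chart:
  m0: 000- ←essential
  m1: 000- ←essential
  m6: -110 ←essential
  m10: 1-10,101-
  m12: 11-0,110-
  m13: 110- ←essential
  m14: -110,1-10,11-0
Essential: -110, 000-, 110-
Petrick residual → 1-10
Min cover (4 terms): bcd' + a'b'c' + acd' + abc'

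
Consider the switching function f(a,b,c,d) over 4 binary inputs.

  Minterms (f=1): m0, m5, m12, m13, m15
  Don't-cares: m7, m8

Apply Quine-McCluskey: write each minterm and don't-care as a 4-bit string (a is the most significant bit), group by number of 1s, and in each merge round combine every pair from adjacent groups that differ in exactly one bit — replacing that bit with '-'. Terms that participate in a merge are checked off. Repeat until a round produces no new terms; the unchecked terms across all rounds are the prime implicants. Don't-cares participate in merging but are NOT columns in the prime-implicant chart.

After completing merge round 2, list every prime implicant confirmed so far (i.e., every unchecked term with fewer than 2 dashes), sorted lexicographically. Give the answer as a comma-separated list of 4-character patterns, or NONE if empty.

-000, 1-00, 110-

[col 0] 0000*, 0101*, 0111*, 1000*, 1100*, 1101*, 1111*
[col 1] -000, -101*, -111*, 01-1*, 1-00, 11-1*, 110-
[col 2] -1-1
Prime implicants: -000, -1-1, 1-00, 110-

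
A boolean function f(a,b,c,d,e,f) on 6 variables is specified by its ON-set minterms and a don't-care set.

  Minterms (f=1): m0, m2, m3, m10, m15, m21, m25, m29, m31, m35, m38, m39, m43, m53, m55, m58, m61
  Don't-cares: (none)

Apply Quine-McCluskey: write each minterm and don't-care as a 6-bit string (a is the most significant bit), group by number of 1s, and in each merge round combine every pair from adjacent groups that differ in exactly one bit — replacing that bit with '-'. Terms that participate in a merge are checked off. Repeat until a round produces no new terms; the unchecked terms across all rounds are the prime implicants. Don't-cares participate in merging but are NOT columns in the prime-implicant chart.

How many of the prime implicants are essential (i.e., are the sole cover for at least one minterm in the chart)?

size-2^0 implicants → 000000(✓)  000010(✓)  000011(✓)  001010(✓)  001111(✓)  010101(✓)  011001(✓)  011101(✓)  011111(✓)  100011(✓)  100110(✓)  100111(✓)  101011(✓)  110101(✓)  110111(✓)  111010  111101(✓)
size-2^1 implicants → -00011  -10101(✓)  -11101(✓)  0-1111  00-010  0000-0  00001-  01-101(✓)  011-01  0111-1  1-0111  10-011  100-11  10011-  11-101(✓)  1101-1
size-2^2 implicants → -1-101
Unchecked terms (primes): -00011, -1-101, 0-1111, 00-010, 0000-0, 00001-, 011-01, 0111-1, 1-0111, 10-011, 100-11, 10011-, 1101-1, 111010
Minterm coverage:
  m0 ⊆ 0000-0 [E]
  m2 ⊆ 00-010,0000-0,00001-
  m3 ⊆ -00011,00001-
  m10 ⊆ 00-010 [E]
  m15 ⊆ 0-1111 [E]
  m21 ⊆ -1-101 [E]
  m25 ⊆ 011-01 [E]
  m29 ⊆ -1-101,011-01,0111-1
  m31 ⊆ 0-1111,0111-1
  m35 ⊆ -00011,10-011,100-11
  m38 ⊆ 10011- [E]
  m39 ⊆ 1-0111,100-11,10011-
  m43 ⊆ 10-011 [E]
  m53 ⊆ -1-101,1101-1
  m55 ⊆ 1-0111,1101-1
  m58 ⊆ 111010 [E]
  m61 ⊆ -1-101 [E]
E = {-1-101, 0-1111, 00-010, 0000-0, 011-01, 10-011, 10011-, 111010}

8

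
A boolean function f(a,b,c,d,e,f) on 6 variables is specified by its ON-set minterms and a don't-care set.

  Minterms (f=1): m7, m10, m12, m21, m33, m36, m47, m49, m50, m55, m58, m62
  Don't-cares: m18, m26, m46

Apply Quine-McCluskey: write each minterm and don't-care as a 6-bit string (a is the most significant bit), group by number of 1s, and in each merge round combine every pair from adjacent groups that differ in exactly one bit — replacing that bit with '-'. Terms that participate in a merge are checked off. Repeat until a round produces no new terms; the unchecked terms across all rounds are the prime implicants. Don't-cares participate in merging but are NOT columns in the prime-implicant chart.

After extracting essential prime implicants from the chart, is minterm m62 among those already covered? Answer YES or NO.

Round 0: 000111 001010✓ 001100 010010✓ 010101 011010✓ 100001✓ 100100 101110✓ 101111✓ 110001✓ 110010✓ 110111 111010✓ 111110✓
Round 1: -10010✓ -11010✓ 0-1010 01-010✓ 1-0001 1-1110 10111- 11-010✓ 111-10
Round 2: -1-010
PIs = {-1-010, 0-1010, 000111, 001100, 010101, 1-0001, 1-1110, 100100, 10111-, 110111, 111-10}
Coverage chart:
  m7: 000111 ←essential
  m10: 0-1010 ←essential
  m12: 001100 ←essential
  m21: 010101 ←essential
  m33: 1-0001 ←essential
  m36: 100100 ←essential
  m47: 10111- ←essential
  m49: 1-0001 ←essential
  m50: -1-010 ←essential
  m55: 110111 ←essential
  m58: -1-010,111-10
  m62: 1-1110,111-10
Essential: -1-010, 0-1010, 000111, 001100, 010101, 1-0001, 100100, 10111-, 110111

NO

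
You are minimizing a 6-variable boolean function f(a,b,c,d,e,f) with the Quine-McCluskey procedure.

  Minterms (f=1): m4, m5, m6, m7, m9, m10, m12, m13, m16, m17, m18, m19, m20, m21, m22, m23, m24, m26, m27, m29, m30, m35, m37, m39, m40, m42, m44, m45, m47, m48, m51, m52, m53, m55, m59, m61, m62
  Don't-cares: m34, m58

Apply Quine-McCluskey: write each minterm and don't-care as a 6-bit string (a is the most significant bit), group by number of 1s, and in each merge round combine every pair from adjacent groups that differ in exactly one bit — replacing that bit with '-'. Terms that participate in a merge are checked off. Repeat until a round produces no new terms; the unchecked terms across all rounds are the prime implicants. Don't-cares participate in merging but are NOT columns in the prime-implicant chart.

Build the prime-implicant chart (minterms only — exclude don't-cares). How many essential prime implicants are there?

9

size-2^0 implicants → 000100(✓)  000101(✓)  000110(✓)  000111(✓)  001001(✓)  001010(✓)  001100(✓)  001101(✓)  010000(✓)  010001(✓)  010010(✓)  010011(✓)  010100(✓)  010101(✓)  010110(✓)  010111(✓)  011000(✓)  011010(✓)  011011(✓)  011101(✓)  011110(✓)  100010(✓)  100011(✓)  100101(✓)  100111(✓)  101000(✓)  101010(✓)  101100(✓)  101101(✓)  101111(✓)  110000(✓)  110011(✓)  110100(✓)  110101(✓)  110111(✓)  111010(✓)  111011(✓)  111101(✓)  111110(✓)
size-2^1 implicants → -00101(✓)  -00111(✓)  -01010(✓)  -01100(✓)  -01101(✓)  -10000(✓)  -10011(✓)  -10100(✓)  -10101(✓)  -10111(✓)  -11010(✓)  -11011(✓)  -11101(✓)  -11110(✓)  0-0100(✓)  0-0101(✓)  0-0110(✓)  0-0111(✓)  0-1010(✓)  0-1101(✓)  00-100(✓)  00-101(✓)  0001-0(✓)  0001-1(✓)  00010-(✓)  00011-(✓)  001-01  00110-(✓)  01-000(✓)  01-010(✓)  01-011(✓)  01-101(✓)  01-110(✓)  010-00(✓)  010-01(✓)  010-10(✓)  010-11(✓)  0100-0(✓)  0100-1(✓)  01000-(✓)  01001-(✓)  0101-0(✓)  0101-1(✓)  01010-(✓)  01011-(✓)  011-10(✓)  0110-0(✓)  01101-(✓)  1-0011(✓)  1-0101(✓)  1-0111(✓)  1-1010(✓)  1-1101(✓)  10-010  10-101(✓)  10-111(✓)  100-11(✓)  10001-  1001-1(✓)  101-00  1010-0  1011-1(✓)  10110-(✓)  11-011(✓)  11-101(✓)  110-00(✓)  110-11(✓)  1101-1(✓)  11010-(✓)  111-10(✓)  11101-(✓)
size-2^2 implicants → --0101(✓)  --0111(✓)  --1010  --1101(✓)  -0-101(✓)  -001-1(✓)  -0110-  -1-011  -1-101(✓)  -10-00  -10-11  -101-1(✓)  -1010-  -11-10  -1101-  0--101(✓)  0-01-0(✓)  0-01-1(✓)  0-010-(✓)  0-011-(✓)  00-10-  0001--(✓)  01--10  01-0-0  01-01-  010--0(✓)  010--1(✓)  010-0-(✓)  010-1-(✓)  0100--(✓)  0101--(✓)  1--101(✓)  1-0-11  1-01-1(✓)  10-1-1
size-2^3 implicants → ---101  --01-1  0-01--  010---
Unchecked terms (primes): ---101, --01-1, --1010, -0110-, -1-011, -10-00, -10-11, -1010-, -11-10, -1101-, 0-01--, 00-10-, 001-01, 01--10, 01-0-0, 01-01-, 010---, 1-0-11, 10-010, 10-1-1, 10001-, 101-00, 1010-0
Minterm coverage:
  m4 ⊆ 0-01--,00-10-
  m5 ⊆ ---101,--01-1,0-01--,00-10-
  m6 ⊆ 0-01-- [E]
  m7 ⊆ --01-1,0-01--
  m9 ⊆ 001-01 [E]
  m10 ⊆ --1010 [E]
  m12 ⊆ -0110-,00-10-
  m13 ⊆ ---101,-0110-,00-10-,001-01
  m16 ⊆ -10-00,01-0-0,010---
  m17 ⊆ 010--- [E]
  m18 ⊆ 01--10,01-0-0,01-01-,010---
  m19 ⊆ -1-011,-10-11,01-01-,010---
  m20 ⊆ -10-00,-1010-,0-01--,010---
  m21 ⊆ ---101,--01-1,-1010-,0-01--,010---
  m22 ⊆ 0-01--,01--10,010---
  m23 ⊆ --01-1,-10-11,0-01--,010---
  m24 ⊆ 01-0-0 [E]
  m26 ⊆ --1010,-11-10,-1101-,01--10,01-0-0,01-01-
  m27 ⊆ -1-011,-1101-,01-01-
  m29 ⊆ ---101 [E]
  m30 ⊆ -11-10,01--10
  m35 ⊆ 1-0-11,10001-
  m37 ⊆ ---101,--01-1,10-1-1
  m39 ⊆ --01-1,1-0-11,10-1-1
  m40 ⊆ 101-00,1010-0
  m42 ⊆ --1010,10-010,1010-0
  m44 ⊆ -0110-,101-00
  m45 ⊆ ---101,-0110-,10-1-1
  m47 ⊆ 10-1-1 [E]
  m48 ⊆ -10-00 [E]
  m51 ⊆ -1-011,-10-11,1-0-11
  m52 ⊆ -10-00,-1010-
  m53 ⊆ ---101,--01-1,-1010-
  m55 ⊆ --01-1,-10-11,1-0-11
  m59 ⊆ -1-011,-1101-
  m61 ⊆ ---101 [E]
  m62 ⊆ -11-10 [E]
E = {---101, --1010, -10-00, -11-10, 0-01--, 001-01, 01-0-0, 010---, 10-1-1}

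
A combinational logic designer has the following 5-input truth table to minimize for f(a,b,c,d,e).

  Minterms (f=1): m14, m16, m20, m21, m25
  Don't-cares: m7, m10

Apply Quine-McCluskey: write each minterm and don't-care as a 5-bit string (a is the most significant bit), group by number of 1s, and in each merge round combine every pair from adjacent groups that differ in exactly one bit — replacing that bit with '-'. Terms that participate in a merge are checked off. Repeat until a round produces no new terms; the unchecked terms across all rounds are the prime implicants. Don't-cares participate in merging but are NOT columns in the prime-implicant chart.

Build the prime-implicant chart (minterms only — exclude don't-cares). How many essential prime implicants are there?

4

size-2^0 implicants → 00111  01010(✓)  01110(✓)  10000(✓)  10100(✓)  10101(✓)  11001
size-2^1 implicants → 01-10  10-00  1010-
Unchecked terms (primes): 00111, 01-10, 10-00, 1010-, 11001
Minterm coverage:
  m14 ⊆ 01-10 [E]
  m16 ⊆ 10-00 [E]
  m20 ⊆ 10-00,1010-
  m21 ⊆ 1010- [E]
  m25 ⊆ 11001 [E]
E = {01-10, 10-00, 1010-, 11001}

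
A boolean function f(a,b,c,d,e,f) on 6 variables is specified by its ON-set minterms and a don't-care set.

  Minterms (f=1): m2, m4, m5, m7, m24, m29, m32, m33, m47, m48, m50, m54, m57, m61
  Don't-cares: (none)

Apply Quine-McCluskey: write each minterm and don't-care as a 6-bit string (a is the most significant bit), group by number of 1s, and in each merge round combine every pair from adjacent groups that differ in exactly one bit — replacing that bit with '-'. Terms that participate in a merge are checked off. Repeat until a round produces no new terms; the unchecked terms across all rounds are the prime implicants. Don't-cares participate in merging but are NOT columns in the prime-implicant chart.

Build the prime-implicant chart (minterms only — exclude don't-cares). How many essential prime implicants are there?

9

size-2^0 implicants → 000010  000100(✓)  000101(✓)  000111(✓)  011000  011101(✓)  100000(✓)  100001(✓)  101111  110000(✓)  110010(✓)  110110(✓)  111001(✓)  111101(✓)
size-2^1 implicants → -11101  0001-1  00010-  1-0000  10000-  110-10  1100-0  111-01
Unchecked terms (primes): -11101, 000010, 0001-1, 00010-, 011000, 1-0000, 10000-, 101111, 110-10, 1100-0, 111-01
Minterm coverage:
  m2 ⊆ 000010 [E]
  m4 ⊆ 00010- [E]
  m5 ⊆ 0001-1,00010-
  m7 ⊆ 0001-1 [E]
  m24 ⊆ 011000 [E]
  m29 ⊆ -11101 [E]
  m32 ⊆ 1-0000,10000-
  m33 ⊆ 10000- [E]
  m47 ⊆ 101111 [E]
  m48 ⊆ 1-0000,1100-0
  m50 ⊆ 110-10,1100-0
  m54 ⊆ 110-10 [E]
  m57 ⊆ 111-01 [E]
  m61 ⊆ -11101,111-01
E = {-11101, 000010, 0001-1, 00010-, 011000, 10000-, 101111, 110-10, 111-01}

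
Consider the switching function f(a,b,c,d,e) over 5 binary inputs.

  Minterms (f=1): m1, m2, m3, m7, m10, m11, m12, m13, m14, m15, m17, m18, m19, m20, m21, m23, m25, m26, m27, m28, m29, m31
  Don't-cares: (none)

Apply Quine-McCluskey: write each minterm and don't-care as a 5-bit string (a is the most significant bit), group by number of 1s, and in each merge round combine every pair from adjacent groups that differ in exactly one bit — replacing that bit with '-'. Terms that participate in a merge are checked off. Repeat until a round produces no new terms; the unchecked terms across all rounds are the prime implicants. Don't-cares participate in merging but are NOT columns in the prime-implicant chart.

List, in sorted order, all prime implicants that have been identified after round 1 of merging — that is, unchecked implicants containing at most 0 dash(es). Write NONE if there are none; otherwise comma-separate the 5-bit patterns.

NONE

size-2^0 implicants → 00001(✓)  00010(✓)  00011(✓)  00111(✓)  01010(✓)  01011(✓)  01100(✓)  01101(✓)  01110(✓)  01111(✓)  10001(✓)  10010(✓)  10011(✓)  10100(✓)  10101(✓)  10111(✓)  11001(✓)  11010(✓)  11011(✓)  11100(✓)  11101(✓)  11111(✓)
size-2^1 implicants → -0001(✓)  -0010(✓)  -0011(✓)  -0111(✓)  -1010(✓)  -1011(✓)  -1100(✓)  -1101(✓)  -1111(✓)  0-010(✓)  0-011(✓)  0-111(✓)  00-11(✓)  000-1(✓)  0001-(✓)  01-10(✓)  01-11(✓)  0101-(✓)  011-0(✓)  011-1(✓)  0110-(✓)  0111-(✓)  1-001(✓)  1-010(✓)  1-011(✓)  1-100(✓)  1-101(✓)  1-111(✓)  10-01(✓)  10-11(✓)  100-1(✓)  1001-(✓)  101-1(✓)  1010-(✓)  11-01(✓)  11-11(✓)  110-1(✓)  1101-(✓)  111-1(✓)  1110-(✓)
size-2^2 implicants → --010(✓)  --011(✓)  --111(✓)  -0-11(✓)  -00-1  -001-(✓)  -1-11(✓)  -101-(✓)  -11-1  -110-  0--11(✓)  0-01-(✓)  01-1-  011--  1--01(✓)  1--11(✓)  1-0-1(✓)  1-01-(✓)  1-1-1(✓)  1-10-  10--1(✓)  11--1(✓)
size-2^3 implicants → ---11  --01-  1---1
Unchecked terms (primes): ---11, --01-, -00-1, -11-1, -110-, 01-1-, 011--, 1---1, 1-10-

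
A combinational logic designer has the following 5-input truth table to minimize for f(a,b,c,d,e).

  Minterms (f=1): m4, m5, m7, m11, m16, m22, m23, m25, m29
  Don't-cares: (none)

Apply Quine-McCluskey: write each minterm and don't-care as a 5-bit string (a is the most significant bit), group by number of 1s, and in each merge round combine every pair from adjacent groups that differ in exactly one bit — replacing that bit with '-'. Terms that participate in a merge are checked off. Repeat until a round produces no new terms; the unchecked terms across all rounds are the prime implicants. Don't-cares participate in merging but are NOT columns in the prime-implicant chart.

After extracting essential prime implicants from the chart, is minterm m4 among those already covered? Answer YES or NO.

size-2^0 implicants → 00100(✓)  00101(✓)  00111(✓)  01011  10000  10110(✓)  10111(✓)  11001(✓)  11101(✓)
size-2^1 implicants → -0111  001-1  0010-  1011-  11-01
Unchecked terms (primes): -0111, 001-1, 0010-, 01011, 10000, 1011-, 11-01
Minterm coverage:
  m4 ⊆ 0010- [E]
  m5 ⊆ 001-1,0010-
  m7 ⊆ -0111,001-1
  m11 ⊆ 01011 [E]
  m16 ⊆ 10000 [E]
  m22 ⊆ 1011- [E]
  m23 ⊆ -0111,1011-
  m25 ⊆ 11-01 [E]
  m29 ⊆ 11-01 [E]
E = {0010-, 01011, 10000, 1011-, 11-01}

YES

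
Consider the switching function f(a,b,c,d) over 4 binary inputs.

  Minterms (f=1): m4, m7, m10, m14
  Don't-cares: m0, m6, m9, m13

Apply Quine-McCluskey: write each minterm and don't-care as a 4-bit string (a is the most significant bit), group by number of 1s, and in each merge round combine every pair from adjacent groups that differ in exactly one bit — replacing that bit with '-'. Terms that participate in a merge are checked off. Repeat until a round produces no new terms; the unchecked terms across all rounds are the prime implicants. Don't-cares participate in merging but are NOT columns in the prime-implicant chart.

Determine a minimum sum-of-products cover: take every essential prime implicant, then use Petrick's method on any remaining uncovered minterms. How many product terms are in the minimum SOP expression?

Round 0: 0000✓ 0100✓ 0110✓ 0111✓ 1001✓ 1010✓ 1101✓ 1110✓
Round 1: -110 0-00 01-0 011- 1-01 1-10
PIs = {-110, 0-00, 01-0, 011-, 1-01, 1-10}
Coverage chart:
  m4: 0-00,01-0
  m7: 011- ←essential
  m10: 1-10 ←essential
  m14: -110,1-10
Essential: 011-, 1-10
Petrick residual → 0-00
Min cover (3 terms): a'c'd' + a'bc + acd'

3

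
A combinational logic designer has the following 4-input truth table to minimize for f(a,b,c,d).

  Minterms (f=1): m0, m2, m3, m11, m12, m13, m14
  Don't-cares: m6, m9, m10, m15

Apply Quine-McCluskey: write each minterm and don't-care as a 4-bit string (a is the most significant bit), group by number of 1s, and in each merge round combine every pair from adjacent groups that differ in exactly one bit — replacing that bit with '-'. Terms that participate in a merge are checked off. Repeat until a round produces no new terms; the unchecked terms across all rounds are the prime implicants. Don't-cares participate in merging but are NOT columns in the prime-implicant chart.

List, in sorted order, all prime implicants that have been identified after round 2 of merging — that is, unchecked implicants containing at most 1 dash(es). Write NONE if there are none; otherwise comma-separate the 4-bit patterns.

Round 0: 0000✓ 0010✓ 0011✓ 0110✓ 1001✓ 1010✓ 1011✓ 1100✓ 1101✓ 1110✓ 1111✓
Round 1: -010✓ -011✓ -110✓ 0-10✓ 00-0 001-✓ 1-01✓ 1-10✓ 1-11✓ 10-1✓ 101-✓ 11-0✓ 11-1✓ 110-✓ 111-✓
Round 2: --10 -01- 1--1 1-1- 11--
PIs = {--10, -01-, 00-0, 1--1, 1-1-, 11--}

00-0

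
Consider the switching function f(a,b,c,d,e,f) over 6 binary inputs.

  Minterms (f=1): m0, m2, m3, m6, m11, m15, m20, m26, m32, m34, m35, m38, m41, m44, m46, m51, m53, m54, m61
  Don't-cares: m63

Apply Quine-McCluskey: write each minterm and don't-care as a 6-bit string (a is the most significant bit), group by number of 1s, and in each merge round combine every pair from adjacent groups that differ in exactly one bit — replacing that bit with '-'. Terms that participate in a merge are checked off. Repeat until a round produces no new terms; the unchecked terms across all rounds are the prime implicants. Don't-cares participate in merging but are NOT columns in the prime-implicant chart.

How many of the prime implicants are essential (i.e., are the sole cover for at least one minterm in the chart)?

Round 0: 000000✓ 000010✓ 000011✓ 000110✓ 001011✓ 001111✓ 010100 011010 100000✓ 100010✓ 100011✓ 100110✓ 101001 101100✓ 101110✓ 110011✓ 110101✓ 110110✓ 111101✓ 111111✓
Round 1: -00000✓ -00010✓ -00011✓ -00110✓ 00-011 000-10✓ 0000-0✓ 00001-✓ 001-11 1-0011 1-0110 10-110 100-10✓ 1000-0✓ 10001-✓ 1011-0 11-101 1111-1
Round 2: -00-10 -000-0 -0001-
PIs = {-00-10, -000-0, -0001-, 00-011, 001-11, 010100, 011010, 1-0011, 1-0110, 10-110, 101001, 1011-0, 11-101, 1111-1}
Coverage chart:
  m0: -000-0 ←essential
  m2: -00-10,-000-0,-0001-
  m3: -0001-,00-011
  m6: -00-10 ←essential
  m11: 00-011,001-11
  m15: 001-11 ←essential
  m20: 010100 ←essential
  m26: 011010 ←essential
  m32: -000-0 ←essential
  m34: -00-10,-000-0,-0001-
  m35: -0001-,1-0011
  m38: -00-10,1-0110,10-110
  m41: 101001 ←essential
  m44: 1011-0 ←essential
  m46: 10-110,1011-0
  m51: 1-0011 ←essential
  m53: 11-101 ←essential
  m54: 1-0110 ←essential
  m61: 11-101,1111-1
Essential: -00-10, -000-0, 001-11, 010100, 011010, 1-0011, 1-0110, 101001, 1011-0, 11-101

10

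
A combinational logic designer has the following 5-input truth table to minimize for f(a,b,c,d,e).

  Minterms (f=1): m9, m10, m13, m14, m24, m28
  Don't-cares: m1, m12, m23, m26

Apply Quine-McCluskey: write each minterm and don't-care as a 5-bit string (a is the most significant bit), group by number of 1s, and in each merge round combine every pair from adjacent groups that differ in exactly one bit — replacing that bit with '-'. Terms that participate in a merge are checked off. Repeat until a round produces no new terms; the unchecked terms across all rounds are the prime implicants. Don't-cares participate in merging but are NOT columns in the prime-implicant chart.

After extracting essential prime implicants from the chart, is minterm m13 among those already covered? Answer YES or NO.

size-2^0 implicants → 00001(✓)  01001(✓)  01010(✓)  01100(✓)  01101(✓)  01110(✓)  10111  11000(✓)  11010(✓)  11100(✓)
size-2^1 implicants → -1010  -1100  0-001  01-01  01-10  011-0  0110-  11-00  110-0
Unchecked terms (primes): -1010, -1100, 0-001, 01-01, 01-10, 011-0, 0110-, 10111, 11-00, 110-0
Minterm coverage:
  m9 ⊆ 0-001,01-01
  m10 ⊆ -1010,01-10
  m13 ⊆ 01-01,0110-
  m14 ⊆ 01-10,011-0
  m24 ⊆ 11-00,110-0
  m28 ⊆ -1100,11-00
(no essential prime implicants)

NO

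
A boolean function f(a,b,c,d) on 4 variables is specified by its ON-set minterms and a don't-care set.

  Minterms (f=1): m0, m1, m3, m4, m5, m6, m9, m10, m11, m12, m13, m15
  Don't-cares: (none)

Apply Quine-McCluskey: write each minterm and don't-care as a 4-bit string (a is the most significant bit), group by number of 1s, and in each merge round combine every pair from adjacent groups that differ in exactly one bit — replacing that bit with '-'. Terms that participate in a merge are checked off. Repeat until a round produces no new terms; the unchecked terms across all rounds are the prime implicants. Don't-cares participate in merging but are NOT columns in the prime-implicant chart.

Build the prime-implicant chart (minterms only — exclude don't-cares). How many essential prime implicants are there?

6

Round 0: 0000✓ 0001✓ 0011✓ 0100✓ 0101✓ 0110✓ 1001✓ 1010✓ 1011✓ 1100✓ 1101✓ 1111✓
Round 1: -001✓ -011✓ -100✓ -101✓ 0-00✓ 0-01✓ 00-1✓ 000-✓ 01-0 010-✓ 1-01✓ 1-11✓ 10-1✓ 101- 11-1✓ 110-✓
Round 2: --01 -0-1 -10- 0-0- 1--1
PIs = {--01, -0-1, -10-, 0-0-, 01-0, 1--1, 101-}
Coverage chart:
  m0: 0-0- ←essential
  m1: --01,-0-1,0-0-
  m3: -0-1 ←essential
  m4: -10-,0-0-,01-0
  m5: --01,-10-,0-0-
  m6: 01-0 ←essential
  m9: --01,-0-1,1--1
  m10: 101- ←essential
  m11: -0-1,1--1,101-
  m12: -10- ←essential
  m13: --01,-10-,1--1
  m15: 1--1 ←essential
Essential: -0-1, -10-, 0-0-, 01-0, 1--1, 101-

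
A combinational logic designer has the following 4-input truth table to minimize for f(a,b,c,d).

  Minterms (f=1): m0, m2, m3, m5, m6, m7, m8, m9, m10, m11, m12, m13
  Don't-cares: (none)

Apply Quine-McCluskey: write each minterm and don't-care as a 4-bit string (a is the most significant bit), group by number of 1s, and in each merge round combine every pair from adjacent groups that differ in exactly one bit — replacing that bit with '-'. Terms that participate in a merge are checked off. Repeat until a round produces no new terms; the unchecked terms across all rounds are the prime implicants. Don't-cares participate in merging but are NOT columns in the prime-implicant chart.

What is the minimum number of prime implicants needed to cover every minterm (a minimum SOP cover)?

5

Round 0: 0000✓ 0010✓ 0011✓ 0101✓ 0110✓ 0111✓ 1000✓ 1001✓ 1010✓ 1011✓ 1100✓ 1101✓
Round 1: -000✓ -010✓ -011✓ -101 0-10✓ 0-11✓ 00-0✓ 001-✓ 01-1 011-✓ 1-00✓ 1-01✓ 10-0✓ 10-1✓ 100-✓ 101-✓ 110-✓
Round 2: -0-0 -01- 0-1- 1-0- 10--
PIs = {-0-0, -01-, -101, 0-1-, 01-1, 1-0-, 10--}
Coverage chart:
  m0: -0-0 ←essential
  m2: -0-0,-01-,0-1-
  m3: -01-,0-1-
  m5: -101,01-1
  m6: 0-1- ←essential
  m7: 0-1-,01-1
  m8: -0-0,1-0-,10--
  m9: 1-0-,10--
  m10: -0-0,-01-,10--
  m11: -01-,10--
  m12: 1-0- ←essential
  m13: -101,1-0-
Essential: -0-0, 0-1-, 1-0-
Petrick residual → -01-, -101
Min cover (5 terms): b'd' + b'c + bc'd + a'c + ac'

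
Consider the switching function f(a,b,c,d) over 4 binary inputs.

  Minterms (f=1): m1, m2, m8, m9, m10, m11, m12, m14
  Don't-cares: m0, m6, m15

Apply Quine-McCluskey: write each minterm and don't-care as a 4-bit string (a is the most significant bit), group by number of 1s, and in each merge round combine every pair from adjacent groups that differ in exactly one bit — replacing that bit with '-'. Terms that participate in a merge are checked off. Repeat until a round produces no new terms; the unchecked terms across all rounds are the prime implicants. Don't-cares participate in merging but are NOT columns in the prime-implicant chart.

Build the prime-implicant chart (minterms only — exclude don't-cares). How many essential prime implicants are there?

Round 0: 0000✓ 0001✓ 0010✓ 0110✓ 1000✓ 1001✓ 1010✓ 1011✓ 1100✓ 1110✓ 1111✓
Round 1: -000✓ -001✓ -010✓ -110✓ 0-10✓ 00-0✓ 000-✓ 1-00✓ 1-10✓ 1-11✓ 10-0✓ 10-1✓ 100-✓ 101-✓ 11-0✓ 111-✓
Round 2: --10 -0-0 -00- 1--0 1-1- 10--
PIs = {--10, -0-0, -00-, 1--0, 1-1-, 10--}
Coverage chart:
  m1: -00- ←essential
  m2: --10,-0-0
  m8: -0-0,-00-,1--0,10--
  m9: -00-,10--
  m10: --10,-0-0,1--0,1-1-,10--
  m11: 1-1-,10--
  m12: 1--0 ←essential
  m14: --10,1--0,1-1-
Essential: -00-, 1--0

2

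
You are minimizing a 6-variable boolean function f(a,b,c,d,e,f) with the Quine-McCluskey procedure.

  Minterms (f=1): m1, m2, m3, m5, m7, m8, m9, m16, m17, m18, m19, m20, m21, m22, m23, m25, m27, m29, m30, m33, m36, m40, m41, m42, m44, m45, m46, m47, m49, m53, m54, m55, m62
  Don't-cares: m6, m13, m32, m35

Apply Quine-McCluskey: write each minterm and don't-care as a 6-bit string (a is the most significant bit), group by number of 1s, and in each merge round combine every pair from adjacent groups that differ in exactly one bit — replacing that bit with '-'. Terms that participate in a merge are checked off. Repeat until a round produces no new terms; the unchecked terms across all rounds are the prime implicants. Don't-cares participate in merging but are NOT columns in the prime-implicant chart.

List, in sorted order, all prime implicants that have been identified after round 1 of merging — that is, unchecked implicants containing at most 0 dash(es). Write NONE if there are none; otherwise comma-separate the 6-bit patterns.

size-2^0 implicants → 000001(✓)  000010(✓)  000011(✓)  000101(✓)  000110(✓)  000111(✓)  001000(✓)  001001(✓)  001101(✓)  010000(✓)  010001(✓)  010010(✓)  010011(✓)  010100(✓)  010101(✓)  010110(✓)  010111(✓)  011001(✓)  011011(✓)  011101(✓)  011110(✓)  100000(✓)  100001(✓)  100011(✓)  100100(✓)  101000(✓)  101001(✓)  101010(✓)  101100(✓)  101101(✓)  101110(✓)  101111(✓)  110001(✓)  110101(✓)  110110(✓)  110111(✓)  111110(✓)
size-2^1 implicants → -00001(✓)  -00011(✓)  -01000(✓)  -01001(✓)  -01101(✓)  -10001(✓)  -10101(✓)  -10110(✓)  -10111(✓)  -11110(✓)  0-0001(✓)  0-0010(✓)  0-0011(✓)  0-0101(✓)  0-0110(✓)  0-0111(✓)  0-1001(✓)  0-1101(✓)  00-001(✓)  00-101(✓)  000-01(✓)  000-10(✓)  000-11(✓)  0000-1(✓)  00001-(✓)  0001-1(✓)  00011-(✓)  001-01(✓)  00100-(✓)  01-001(✓)  01-011(✓)  01-101(✓)  01-110(✓)  010-00(✓)  010-01(✓)  010-10(✓)  010-11(✓)  0100-0(✓)  0100-1(✓)  01000-(✓)  01001-(✓)  0101-0(✓)  0101-1(✓)  01010-(✓)  01011-(✓)  011-01(✓)  0110-1(✓)  1-0001(✓)  1-1110  10-000(✓)  10-001(✓)  10-100(✓)  100-00(✓)  1000-1(✓)  10000-(✓)  101-00(✓)  101-01(✓)  101-10(✓)  1010-0(✓)  10100-(✓)  1011-0(✓)  1011-1(✓)  10110-(✓)  10111-(✓)  11-110(✓)  110-01(✓)  1101-1(✓)  11011-(✓)
size-2^2 implicants → --0001  -0-001  -000-1  -01-01  -0100-  -1-110  -10-01  -101-1  -1011-  0--001(✓)  0--101(✓)  0-0-01(✓)  0-0-10(✓)  0-0-11(✓)  0-00-1(✓)  0-001-(✓)  0-01-1(✓)  0-011-(✓)  0-1-01(✓)  00--01(✓)  000--1(✓)  000-1-(✓)  01--01(✓)  01-0-1  010--0(✓)  010--1(✓)  010-0-(✓)  010-1-(✓)  0100--(✓)  0101--(✓)  10--00  10-00-  101--0  101-0-  1011--
size-2^3 implicants → 0---01  0-0--1  0-0-1-  010---
Unchecked terms (primes): --0001, -0-001, -000-1, -01-01, -0100-, -1-110, -10-01, -101-1, -1011-, 0---01, 0-0--1, 0-0-1-, 01-0-1, 010---, 1-1110, 10--00, 10-00-, 101--0, 101-0-, 1011--

NONE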